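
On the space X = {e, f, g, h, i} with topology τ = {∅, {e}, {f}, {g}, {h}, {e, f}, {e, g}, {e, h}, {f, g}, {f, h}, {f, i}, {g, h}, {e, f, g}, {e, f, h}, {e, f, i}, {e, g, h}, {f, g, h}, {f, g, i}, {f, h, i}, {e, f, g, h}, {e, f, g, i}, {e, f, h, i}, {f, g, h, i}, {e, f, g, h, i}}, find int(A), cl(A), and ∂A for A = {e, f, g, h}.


int(A) = {e, f, g, h}, cl(A) = {e, f, g, h, i}, ∂A = {i}.

Closed sets in (X, τ) are complements of opens:
  closed(X, τ) = {∅, {e}, {g}, {h}, {i}, {e, g}, {e, h}, {e, i}, {f, i}, {g, h}, {g, i}, {h, i}, {e, f, i}, {e, g, h}, {e, g, i}, {e, h, i}, {f, g, i}, {f, h, i}, {g, h, i}, {e, f, g, i}, {e, f, h, i}, {e, g, h, i}, {f, g, h, i}, {e, f, g, h, i}}.
int(A) = ⋃ {U ∈ τ : U ⊆ A}. Opens contained in A: ∅, {e}, {f}, {g}, {h}, {e, f}, {e, g}, {e, h}, {f, g}, {f, h}, {g, h}, {e, f, g}, {e, f, h}, {e, g, h}, {f, g, h}, {e, f, g, h}.
Taking the union of these: int(A) = {e, f, g, h}.
cl(A) = ⋂ {C closed : A ⊆ C}. Closed sets containing A: {e, f, g, h, i}.
Intersecting these: cl(A) = {e, f, g, h, i}.
∂A = cl(A) ∖ int(A) = {e, f, g, h, i} ∖ {e, f, g, h} = {i}.


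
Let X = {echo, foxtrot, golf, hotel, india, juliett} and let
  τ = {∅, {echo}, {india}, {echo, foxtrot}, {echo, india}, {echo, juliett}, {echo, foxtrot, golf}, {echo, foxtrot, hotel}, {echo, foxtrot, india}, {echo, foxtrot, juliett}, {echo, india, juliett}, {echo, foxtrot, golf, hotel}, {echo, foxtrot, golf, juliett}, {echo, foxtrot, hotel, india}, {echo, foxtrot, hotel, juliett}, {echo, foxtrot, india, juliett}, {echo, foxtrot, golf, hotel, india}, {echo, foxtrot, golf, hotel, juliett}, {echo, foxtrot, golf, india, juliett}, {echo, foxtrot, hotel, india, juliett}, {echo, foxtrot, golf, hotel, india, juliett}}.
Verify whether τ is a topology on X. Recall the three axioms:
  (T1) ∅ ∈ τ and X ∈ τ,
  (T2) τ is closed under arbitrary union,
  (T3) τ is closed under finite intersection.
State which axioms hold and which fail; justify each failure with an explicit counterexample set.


τ is NOT a topology on X.

Axiom (T1): ∅ ∈ τ? Yes; X ∈ τ? Yes.
Axiom (T2/T3): check pairwise unions and intersections of members of τ.
Counterexample for (T2): {india} ∪ {echo, foxtrot, golf} = {echo, foxtrot, golf, india} ∉ τ. Therefore τ is NOT a topology.


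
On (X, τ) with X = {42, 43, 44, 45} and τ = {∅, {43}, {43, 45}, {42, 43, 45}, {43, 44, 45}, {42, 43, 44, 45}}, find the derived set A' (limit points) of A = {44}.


A' = ∅

For each x ∈ X, list the open sets U ∈ τ with x ∈ U, then check whether U ∩ (A ∖ {x}) ≠ ∅ for every such U.
  x = 42: open {42, 43, 45} ∋ x has {42, 43, 45} ∩ (A ∖ {42}) = ∅, so x is NOT a limit point.
  x = 43: open {43} ∋ x has {43} ∩ (A ∖ {43}) = ∅, so x is NOT a limit point.
  x = 44: open {43, 44, 45} ∋ x has {43, 44, 45} ∩ (A ∖ {44}) = ∅, so x is NOT a limit point.
  x = 45: open {43, 45} ∋ x has {43, 45} ∩ (A ∖ {45}) = ∅, so x is NOT a limit point.
Collecting: A' = ∅.


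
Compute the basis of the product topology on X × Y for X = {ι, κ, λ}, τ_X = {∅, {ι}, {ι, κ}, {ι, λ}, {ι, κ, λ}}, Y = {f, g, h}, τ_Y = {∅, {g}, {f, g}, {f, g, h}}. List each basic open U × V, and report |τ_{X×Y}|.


Basis B = {∅ × ∅, {ι} × {g}, {ι} × {f, g}, {ι, κ} × {g}, {ι, λ} × {g}, {ι} × {f, g, h}, {ι, κ, λ} × {g}, {ι, κ} × {f, g}, {ι, λ} × {f, g}, {ι, κ} × {f, g, h}, {ι, λ} × {f, g, h}, {ι, κ, λ} × {f, g}, {ι, κ, λ} × {f, g, h}}; |τ_{X×Y}| = 30.

Enumerate products U × V with U ∈ τ_X, V ∈ τ_Y (deduplicated):
  ∅ × ∅ = {} (∅)
  {ι} × {g} = {(ι,g)}
  {ι} × {f, g} = {(ι,f), (ι,g)}
  {ι, κ} × {g} = {(ι,g), (κ,g)}
  {ι, λ} × {g} = {(ι,g), (λ,g)}
  {ι} × {f, g, h} = {(ι,f), (ι,g), (ι,h)}
  {ι, κ, λ} × {g} = {(ι,g), (κ,g), (λ,g)}
  {ι, κ} × {f, g} = {(ι,f), (ι,g), (κ,f), (κ,g)}
  {ι, λ} × {f, g} = {(ι,f), (ι,g), (λ,f), (λ,g)}
  {ι, κ} × {f, g, h} = {(ι,f), (ι,g), (ι,h), (κ,f), (κ,g), (κ,h)}
  {ι, λ} × {f, g, h} = {(ι,f), (ι,g), (ι,h), (λ,f), (λ,g), (λ,h)}
  {ι, κ, λ} × {f, g} = {(ι,f), (ι,g), (κ,f), (κ,g), (λ,f), (λ,g)}
  {ι, κ, λ} × {f, g, h} = {(ι,f), (ι,g), (ι,h), (κ,f), (κ,g), (κ,h), (λ,f), (λ,g), (λ,h)}
These 13 distinct sets form the basis B.
Close under arbitrary unions to get τ_{X×Y}; counting gives |τ_{X×Y}| = 30.


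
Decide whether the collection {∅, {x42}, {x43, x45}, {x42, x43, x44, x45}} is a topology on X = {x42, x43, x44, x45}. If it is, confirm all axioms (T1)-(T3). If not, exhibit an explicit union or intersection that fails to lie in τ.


τ is NOT a topology on X.

Axiom (T1): ∅ ∈ τ? Yes; X ∈ τ? Yes.
Axiom (T2/T3): check pairwise unions and intersections of members of τ.
Counterexample for (T2): {x42} ∪ {x43, x45} = {x42, x43, x45} ∉ τ. Therefore τ is NOT a topology.


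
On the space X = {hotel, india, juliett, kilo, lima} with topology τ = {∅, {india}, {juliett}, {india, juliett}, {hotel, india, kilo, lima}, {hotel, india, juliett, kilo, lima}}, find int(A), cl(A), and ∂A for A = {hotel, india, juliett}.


int(A) = {india, juliett}, cl(A) = {hotel, india, juliett, kilo, lima}, ∂A = {hotel, kilo, lima}.

Closed sets in (X, τ) are complements of opens:
  closed(X, τ) = {∅, {juliett}, {hotel, kilo, lima}, {hotel, india, kilo, lima}, {hotel, juliett, kilo, lima}, {hotel, india, juliett, kilo, lima}}.
int(A) = ⋃ {U ∈ τ : U ⊆ A}. Opens contained in A: ∅, {india}, {juliett}, {india, juliett}.
Taking the union of these: int(A) = {india, juliett}.
cl(A) = ⋂ {C closed : A ⊆ C}. Closed sets containing A: {hotel, india, juliett, kilo, lima}.
Intersecting these: cl(A) = {hotel, india, juliett, kilo, lima}.
∂A = cl(A) ∖ int(A) = {hotel, india, juliett, kilo, lima} ∖ {india, juliett} = {hotel, kilo, lima}.


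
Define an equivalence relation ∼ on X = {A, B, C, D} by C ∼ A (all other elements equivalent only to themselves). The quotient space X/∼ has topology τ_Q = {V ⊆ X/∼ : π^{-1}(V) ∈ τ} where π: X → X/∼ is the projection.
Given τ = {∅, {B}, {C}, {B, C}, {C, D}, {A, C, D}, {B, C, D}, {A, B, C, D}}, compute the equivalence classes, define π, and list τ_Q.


X/∼ = {[A=C], [B], [D]}; |τ_Q| = 4.

Equivalence classes: [A=C], [B], [D].
Quotient map π: X → X/∼ sends A ↦ [A=C], B ↦ [B], C ↦ [A=C], D ↦ [D].
For each subset V ⊆ X/∼, compute π^{-1}(V) ⊆ X and check whether π^{-1}(V) ∈ τ. V is open in τ_Q iff π^{-1}(V) ∈ τ.
  V = {}: π^{-1}(V) = ∅ ∈ τ ✓.
  V = {[A=C]}: π^{-1}(V) = {A, C} ∉ τ ✗.
  V = {[B]}: π^{-1}(V) = {B} ∈ τ ✓.
  V = {[A=C], [B]}: π^{-1}(V) = {A, B, C} ∉ τ ✗.
  V = {[D]}: π^{-1}(V) = {D} ∉ τ ✗.
  V = {[A=C], [D]}: π^{-1}(V) = {A, C, D} ∈ τ ✓.
  V = {[B], [D]}: π^{-1}(V) = {B, D} ∉ τ ✗.
  V = {[A=C], [B], [D]}: π^{-1}(V) = {A, B, C, D} ∈ τ ✓.
Open sets in the quotient: τ_Q = {{}, {[B]}, {[A=C], [D]}, {[A=C], [B], [D]}} (4 elements).


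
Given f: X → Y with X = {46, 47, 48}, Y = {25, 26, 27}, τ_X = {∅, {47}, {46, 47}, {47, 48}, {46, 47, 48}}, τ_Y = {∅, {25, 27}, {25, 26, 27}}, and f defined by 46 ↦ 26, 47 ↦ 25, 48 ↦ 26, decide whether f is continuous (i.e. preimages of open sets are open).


f IS continuous.

Compute f^{-1}(U) for each U ∈ τ_Y:
  U = ∅: f^{-1}(U) = ∅ ∈ τ_X ✓.
  U = {25, 27}: f^{-1}(U) = {47} ∈ τ_X ✓.
  U = {25, 26, 27}: f^{-1}(U) = {46, 47, 48} ∈ τ_X ✓.
Every preimage lies in τ_X, so f IS continuous.


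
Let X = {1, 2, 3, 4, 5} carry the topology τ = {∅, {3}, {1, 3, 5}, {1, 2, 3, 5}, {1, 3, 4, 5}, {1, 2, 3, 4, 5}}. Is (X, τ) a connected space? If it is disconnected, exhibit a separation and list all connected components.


(X, τ) is connected.

Find clopen sets (U ∈ τ with X ∖ U ∈ τ):
  U = ∅, X ∖ U = {1, 2, 3, 4, 5} — both open, so U is clopen.
  U = {1, 2, 3, 4, 5}, X ∖ U = ∅ — both open, so U is clopen.
Only trivial clopens (∅ and X) exist, so (X, τ) is connected.
Compute connected components by grouping points that agree on all clopens:
  component: {1, 2, 3, 4, 5}


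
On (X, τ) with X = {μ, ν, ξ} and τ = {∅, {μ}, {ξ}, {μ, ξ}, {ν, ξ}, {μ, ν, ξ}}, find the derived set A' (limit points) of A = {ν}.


A' = ∅

For each x ∈ X, list the open sets U ∈ τ with x ∈ U, then check whether U ∩ (A ∖ {x}) ≠ ∅ for every such U.
  x = μ: open {μ} ∋ x has {μ} ∩ (A ∖ {μ}) = ∅, so x is NOT a limit point.
  x = ν: open {ν, ξ} ∋ x has {ν, ξ} ∩ (A ∖ {ν}) = ∅, so x is NOT a limit point.
  x = ξ: open {ξ} ∋ x has {ξ} ∩ (A ∖ {ξ}) = ∅, so x is NOT a limit point.
Collecting: A' = ∅.


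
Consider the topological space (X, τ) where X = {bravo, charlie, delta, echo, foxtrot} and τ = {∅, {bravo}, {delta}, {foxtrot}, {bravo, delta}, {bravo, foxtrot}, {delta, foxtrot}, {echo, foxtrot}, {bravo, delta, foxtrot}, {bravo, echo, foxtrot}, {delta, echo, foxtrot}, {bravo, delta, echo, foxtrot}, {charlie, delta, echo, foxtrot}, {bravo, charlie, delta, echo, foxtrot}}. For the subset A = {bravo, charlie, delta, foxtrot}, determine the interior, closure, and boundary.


int(A) = {bravo, delta, foxtrot}, cl(A) = {bravo, charlie, delta, echo, foxtrot}, ∂A = {charlie, echo}.

Closed sets in (X, τ) are complements of opens:
  closed(X, τ) = {∅, {bravo}, {charlie}, {bravo, charlie}, {charlie, delta}, {charlie, echo}, {bravo, charlie, delta}, {bravo, charlie, echo}, {charlie, delta, echo}, {charlie, echo, foxtrot}, {bravo, charlie, delta, echo}, {bravo, charlie, echo, foxtrot}, {charlie, delta, echo, foxtrot}, {bravo, charlie, delta, echo, foxtrot}}.
int(A) = ⋃ {U ∈ τ : U ⊆ A}. Opens contained in A: ∅, {bravo}, {delta}, {foxtrot}, {bravo, delta}, {bravo, foxtrot}, {delta, foxtrot}, {bravo, delta, foxtrot}.
Taking the union of these: int(A) = {bravo, delta, foxtrot}.
cl(A) = ⋂ {C closed : A ⊆ C}. Closed sets containing A: {bravo, charlie, delta, echo, foxtrot}.
Intersecting these: cl(A) = {bravo, charlie, delta, echo, foxtrot}.
∂A = cl(A) ∖ int(A) = {bravo, charlie, delta, echo, foxtrot} ∖ {bravo, delta, foxtrot} = {charlie, echo}.


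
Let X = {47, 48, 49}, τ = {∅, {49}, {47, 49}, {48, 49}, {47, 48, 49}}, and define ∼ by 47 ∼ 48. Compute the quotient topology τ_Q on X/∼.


X/∼ = {[47=48], [49]}; |τ_Q| = 3.

Equivalence classes: [47=48], [49].
Quotient map π: X → X/∼ sends 47 ↦ [47=48], 48 ↦ [47=48], 49 ↦ [49].
For each subset V ⊆ X/∼, compute π^{-1}(V) ⊆ X and check whether π^{-1}(V) ∈ τ. V is open in τ_Q iff π^{-1}(V) ∈ τ.
  V = {}: π^{-1}(V) = ∅ ∈ τ ✓.
  V = {[47=48]}: π^{-1}(V) = {47, 48} ∉ τ ✗.
  V = {[49]}: π^{-1}(V) = {49} ∈ τ ✓.
  V = {[47=48], [49]}: π^{-1}(V) = {47, 48, 49} ∈ τ ✓.
Open sets in the quotient: τ_Q = {{}, {[49]}, {[47=48], [49]}} (3 elements).


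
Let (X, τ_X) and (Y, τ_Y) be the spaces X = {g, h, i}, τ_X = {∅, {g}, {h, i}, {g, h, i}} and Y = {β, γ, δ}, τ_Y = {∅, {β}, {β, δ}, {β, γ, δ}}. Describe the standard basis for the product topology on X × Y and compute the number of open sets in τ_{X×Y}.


Basis B = {∅ × ∅, {g} × {β}, {g} × {β, δ}, {h, i} × {β}, {g} × {β, γ, δ}, {g, h, i} × {β}, {h, i} × {β, δ}, {g, h, i} × {β, δ}, {h, i} × {β, γ, δ}, {g, h, i} × {β, γ, δ}}; |τ_{X×Y}| = 16.

Enumerate products U × V with U ∈ τ_X, V ∈ τ_Y (deduplicated):
  ∅ × ∅ = {} (∅)
  {g} × {β} = {(g,β)}
  {g} × {β, δ} = {(g,β), (g,δ)}
  {h, i} × {β} = {(h,β), (i,β)}
  {g} × {β, γ, δ} = {(g,β), (g,γ), (g,δ)}
  {g, h, i} × {β} = {(g,β), (h,β), (i,β)}
  {h, i} × {β, δ} = {(h,β), (h,δ), (i,β), (i,δ)}
  {g, h, i} × {β, δ} = {(g,β), (g,δ), (h,β), (h,δ), (i,β), (i,δ)}
  {h, i} × {β, γ, δ} = {(h,β), (h,γ), (h,δ), (i,β), (i,γ), (i,δ)}
  {g, h, i} × {β, γ, δ} = {(g,β), (g,γ), (g,δ), (h,β), (h,γ), (h,δ), (i,β), (i,γ), (i,δ)}
These 10 distinct sets form the basis B.
Close under arbitrary unions to get τ_{X×Y}; counting gives |τ_{X×Y}| = 16.


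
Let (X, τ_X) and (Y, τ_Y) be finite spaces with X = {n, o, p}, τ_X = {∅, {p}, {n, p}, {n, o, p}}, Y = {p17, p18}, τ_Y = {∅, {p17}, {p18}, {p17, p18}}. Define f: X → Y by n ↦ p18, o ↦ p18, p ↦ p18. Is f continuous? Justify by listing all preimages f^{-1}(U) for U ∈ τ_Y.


f IS continuous.

Compute f^{-1}(U) for each U ∈ τ_Y:
  U = ∅: f^{-1}(U) = ∅ ∈ τ_X ✓.
  U = {p17}: f^{-1}(U) = ∅ ∈ τ_X ✓.
  U = {p18}: f^{-1}(U) = {n, o, p} ∈ τ_X ✓.
  U = {p17, p18}: f^{-1}(U) = {n, o, p} ∈ τ_X ✓.
Every preimage lies in τ_X, so f IS continuous.


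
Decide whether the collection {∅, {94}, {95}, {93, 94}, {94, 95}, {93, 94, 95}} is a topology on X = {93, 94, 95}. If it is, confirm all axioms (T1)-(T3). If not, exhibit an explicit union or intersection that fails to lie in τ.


τ IS a topology on X.

Axiom (T1): ∅ ∈ τ? Yes; X ∈ τ? Yes.
Axiom (T2/T3): check pairwise unions and intersections of members of τ.
All pairwise intersections and unions checked — each lies in τ. Therefore τ satisfies (T1), (T2), (T3): it IS a topology on X.


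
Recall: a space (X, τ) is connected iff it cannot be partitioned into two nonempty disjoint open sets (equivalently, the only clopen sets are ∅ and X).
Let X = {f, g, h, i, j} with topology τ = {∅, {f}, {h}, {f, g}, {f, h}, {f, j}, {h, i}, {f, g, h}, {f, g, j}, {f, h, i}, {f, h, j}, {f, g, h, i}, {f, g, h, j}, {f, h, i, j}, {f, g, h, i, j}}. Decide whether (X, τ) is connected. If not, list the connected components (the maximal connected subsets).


(X, τ) is disconnected; components = [{h, i}, {f, g, j}].

Find clopen sets (U ∈ τ with X ∖ U ∈ τ):
  U = ∅, X ∖ U = {f, g, h, i, j} — both open, so U is clopen.
  U = {h, i}, X ∖ U = {f, g, j} — both open, so U is clopen.
  U = {f, g, j}, X ∖ U = {h, i} — both open, so U is clopen.
  U = {f, g, h, i, j}, X ∖ U = ∅ — both open, so U is clopen.
Nontrivial clopen(s) exist: e.g. {f, g, j}. So (X, τ) is disconnected.
Compute connected components by grouping points that agree on all clopens:
  component: {h, i}
  component: {f, g, j}


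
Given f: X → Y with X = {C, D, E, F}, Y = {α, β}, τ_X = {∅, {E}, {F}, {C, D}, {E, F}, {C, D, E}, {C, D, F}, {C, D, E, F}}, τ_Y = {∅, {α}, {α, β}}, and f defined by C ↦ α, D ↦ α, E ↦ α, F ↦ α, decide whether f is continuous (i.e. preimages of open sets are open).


f IS continuous.

Compute f^{-1}(U) for each U ∈ τ_Y:
  U = ∅: f^{-1}(U) = ∅ ∈ τ_X ✓.
  U = {α}: f^{-1}(U) = {C, D, E, F} ∈ τ_X ✓.
  U = {α, β}: f^{-1}(U) = {C, D, E, F} ∈ τ_X ✓.
Every preimage lies in τ_X, so f IS continuous.


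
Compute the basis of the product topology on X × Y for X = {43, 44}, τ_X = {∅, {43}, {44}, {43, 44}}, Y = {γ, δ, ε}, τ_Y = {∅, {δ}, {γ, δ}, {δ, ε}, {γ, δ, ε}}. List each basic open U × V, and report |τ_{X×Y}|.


Basis B = {∅ × ∅, {43} × {δ}, {44} × {δ}, {43} × {γ, δ}, {43} × {δ, ε}, {43, 44} × {δ}, {44} × {γ, δ}, {44} × {δ, ε}, {43} × {γ, δ, ε}, {44} × {γ, δ, ε}, {43, 44} × {γ, δ}, {43, 44} × {δ, ε}, {43, 44} × {γ, δ, ε}}; |τ_{X×Y}| = 25.

Enumerate products U × V with U ∈ τ_X, V ∈ τ_Y (deduplicated):
  ∅ × ∅ = {} (∅)
  {43} × {δ} = {(43,δ)}
  {44} × {δ} = {(44,δ)}
  {43} × {γ, δ} = {(43,γ), (43,δ)}
  {43} × {δ, ε} = {(43,δ), (43,ε)}
  {43, 44} × {δ} = {(43,δ), (44,δ)}
  {44} × {γ, δ} = {(44,γ), (44,δ)}
  {44} × {δ, ε} = {(44,δ), (44,ε)}
  {43} × {γ, δ, ε} = {(43,γ), (43,δ), (43,ε)}
  {44} × {γ, δ, ε} = {(44,γ), (44,δ), (44,ε)}
  {43, 44} × {γ, δ} = {(43,γ), (43,δ), (44,γ), (44,δ)}
  {43, 44} × {δ, ε} = {(43,δ), (43,ε), (44,δ), (44,ε)}
  {43, 44} × {γ, δ, ε} = {(43,γ), (43,δ), (43,ε), (44,γ), (44,δ), (44,ε)}
These 13 distinct sets form the basis B.
Close under arbitrary unions to get τ_{X×Y}; counting gives |τ_{X×Y}| = 25.


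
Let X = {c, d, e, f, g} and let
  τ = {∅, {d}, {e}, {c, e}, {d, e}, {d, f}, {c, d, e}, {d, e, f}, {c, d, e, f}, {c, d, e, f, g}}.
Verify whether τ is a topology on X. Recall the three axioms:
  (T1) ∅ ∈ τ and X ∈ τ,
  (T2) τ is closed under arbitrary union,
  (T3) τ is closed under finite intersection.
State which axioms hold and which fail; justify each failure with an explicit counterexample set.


τ IS a topology on X.

Axiom (T1): ∅ ∈ τ? Yes; X ∈ τ? Yes.
Axiom (T2/T3): check pairwise unions and intersections of members of τ.
All pairwise intersections and unions checked — each lies in τ. Therefore τ satisfies (T1), (T2), (T3): it IS a topology on X.


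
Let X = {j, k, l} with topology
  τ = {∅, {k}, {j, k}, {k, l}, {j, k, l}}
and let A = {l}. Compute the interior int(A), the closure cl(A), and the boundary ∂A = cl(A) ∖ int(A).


int(A) = ∅, cl(A) = {l}, ∂A = {l}.

Closed sets in (X, τ) are complements of opens:
  closed(X, τ) = {∅, {j}, {l}, {j, l}, {j, k, l}}.
int(A) = ⋃ {U ∈ τ : U ⊆ A}. Opens contained in A: ∅.
Taking the union of these: int(A) = ∅.
cl(A) = ⋂ {C closed : A ⊆ C}. Closed sets containing A: {l}, {j, l}, {j, k, l}.
Intersecting these: cl(A) = {l}.
∂A = cl(A) ∖ int(A) = {l} ∖ ∅ = {l}.


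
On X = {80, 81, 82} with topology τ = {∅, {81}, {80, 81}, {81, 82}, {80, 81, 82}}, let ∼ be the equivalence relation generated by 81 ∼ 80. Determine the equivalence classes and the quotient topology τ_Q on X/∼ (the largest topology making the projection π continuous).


X/∼ = {[80=81], [82]}; |τ_Q| = 3.

Equivalence classes: [80=81], [82].
Quotient map π: X → X/∼ sends 80 ↦ [80=81], 81 ↦ [80=81], 82 ↦ [82].
For each subset V ⊆ X/∼, compute π^{-1}(V) ⊆ X and check whether π^{-1}(V) ∈ τ. V is open in τ_Q iff π^{-1}(V) ∈ τ.
  V = {}: π^{-1}(V) = ∅ ∈ τ ✓.
  V = {[80=81]}: π^{-1}(V) = {80, 81} ∈ τ ✓.
  V = {[82]}: π^{-1}(V) = {82} ∉ τ ✗.
  V = {[80=81], [82]}: π^{-1}(V) = {80, 81, 82} ∈ τ ✓.
Open sets in the quotient: τ_Q = {{}, {[80=81]}, {[80=81], [82]}} (3 elements).


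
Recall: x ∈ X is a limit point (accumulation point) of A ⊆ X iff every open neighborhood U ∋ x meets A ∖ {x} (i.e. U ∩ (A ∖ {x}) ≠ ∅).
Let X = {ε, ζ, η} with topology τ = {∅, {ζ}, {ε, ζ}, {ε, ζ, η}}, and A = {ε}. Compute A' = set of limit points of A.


A' = {η}

For each x ∈ X, list the open sets U ∈ τ with x ∈ U, then check whether U ∩ (A ∖ {x}) ≠ ∅ for every such U.
  x = ε: open {ε, ζ} ∋ x has {ε, ζ} ∩ (A ∖ {ε}) = ∅, so x is NOT a limit point.
  x = ζ: open {ζ} ∋ x has {ζ} ∩ (A ∖ {ζ}) = ∅, so x is NOT a limit point.
  x = η: opens ∋ x are {ε, ζ, η}; each meets A ∖ {η}, so x IS a limit point.
Collecting: A' = {η}.


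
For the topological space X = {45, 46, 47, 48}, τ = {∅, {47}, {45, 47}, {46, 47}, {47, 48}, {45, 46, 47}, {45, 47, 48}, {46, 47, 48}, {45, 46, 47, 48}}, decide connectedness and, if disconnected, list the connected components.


(X, τ) is connected.

Find clopen sets (U ∈ τ with X ∖ U ∈ τ):
  U = ∅, X ∖ U = {45, 46, 47, 48} — both open, so U is clopen.
  U = {45, 46, 47, 48}, X ∖ U = ∅ — both open, so U is clopen.
Only trivial clopens (∅ and X) exist, so (X, τ) is connected.
Compute connected components by grouping points that agree on all clopens:
  component: {45, 46, 47, 48}


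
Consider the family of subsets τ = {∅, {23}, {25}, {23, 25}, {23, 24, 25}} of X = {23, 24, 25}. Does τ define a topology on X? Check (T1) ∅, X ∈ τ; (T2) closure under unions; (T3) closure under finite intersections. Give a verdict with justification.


τ IS a topology on X.

Axiom (T1): ∅ ∈ τ? Yes; X ∈ τ? Yes.
Axiom (T2/T3): check pairwise unions and intersections of members of τ.
All pairwise intersections and unions checked — each lies in τ. Therefore τ satisfies (T1), (T2), (T3): it IS a topology on X.


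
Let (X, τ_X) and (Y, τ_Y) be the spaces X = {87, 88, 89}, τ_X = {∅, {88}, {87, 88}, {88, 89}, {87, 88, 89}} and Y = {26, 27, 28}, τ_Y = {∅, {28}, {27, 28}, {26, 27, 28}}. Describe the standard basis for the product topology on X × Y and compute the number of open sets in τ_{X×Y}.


Basis B = {∅ × ∅, {88} × {28}, {87, 88} × {28}, {88} × {27, 28}, {88, 89} × {28}, {87, 88, 89} × {28}, {88} × {26, 27, 28}, {87, 88} × {27, 28}, {88, 89} × {27, 28}, {87, 88} × {26, 27, 28}, {87, 88, 89} × {27, 28}, {88, 89} × {26, 27, 28}, {87, 88, 89} × {26, 27, 28}}; |τ_{X×Y}| = 30.

Enumerate products U × V with U ∈ τ_X, V ∈ τ_Y (deduplicated):
  ∅ × ∅ = {} (∅)
  {88} × {28} = {(88,28)}
  {87, 88} × {28} = {(87,28), (88,28)}
  {88} × {27, 28} = {(88,27), (88,28)}
  {88, 89} × {28} = {(88,28), (89,28)}
  {87, 88, 89} × {28} = {(87,28), (88,28), (89,28)}
  {88} × {26, 27, 28} = {(88,26), (88,27), (88,28)}
  {87, 88} × {27, 28} = {(87,27), (87,28), (88,27), (88,28)}
  {88, 89} × {27, 28} = {(88,27), (88,28), (89,27), (89,28)}
  {87, 88} × {26, 27, 28} = {(87,26), (87,27), (87,28), (88,26), (88,27), (88,28)}
  {87, 88, 89} × {27, 28} = {(87,27), (87,28), (88,27), (88,28), (89,27), (89,28)}
  {88, 89} × {26, 27, 28} = {(88,26), (88,27), (88,28), (89,26), (89,27), (89,28)}
  {87, 88, 89} × {26, 27, 28} = {(87,26), (87,27), (87,28), (88,26), (88,27), (88,28), (89,26), (89,27), (89,28)}
These 13 distinct sets form the basis B.
Close under arbitrary unions to get τ_{X×Y}; counting gives |τ_{X×Y}| = 30.


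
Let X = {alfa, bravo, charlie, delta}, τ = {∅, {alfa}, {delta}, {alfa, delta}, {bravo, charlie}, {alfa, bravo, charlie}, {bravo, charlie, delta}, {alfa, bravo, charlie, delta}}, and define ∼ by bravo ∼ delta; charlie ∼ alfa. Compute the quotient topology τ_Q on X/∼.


X/∼ = {[alfa=charlie], [bravo=delta]}; |τ_Q| = 2.

Equivalence classes: [alfa=charlie], [bravo=delta].
Quotient map π: X → X/∼ sends alfa ↦ [alfa=charlie], bravo ↦ [bravo=delta], charlie ↦ [alfa=charlie], delta ↦ [bravo=delta].
For each subset V ⊆ X/∼, compute π^{-1}(V) ⊆ X and check whether π^{-1}(V) ∈ τ. V is open in τ_Q iff π^{-1}(V) ∈ τ.
  V = {}: π^{-1}(V) = ∅ ∈ τ ✓.
  V = {[alfa=charlie]}: π^{-1}(V) = {alfa, charlie} ∉ τ ✗.
  V = {[bravo=delta]}: π^{-1}(V) = {bravo, delta} ∉ τ ✗.
  V = {[alfa=charlie], [bravo=delta]}: π^{-1}(V) = {alfa, bravo, charlie, delta} ∈ τ ✓.
Open sets in the quotient: τ_Q = {{}, {[alfa=charlie], [bravo=delta]}} (2 elements).


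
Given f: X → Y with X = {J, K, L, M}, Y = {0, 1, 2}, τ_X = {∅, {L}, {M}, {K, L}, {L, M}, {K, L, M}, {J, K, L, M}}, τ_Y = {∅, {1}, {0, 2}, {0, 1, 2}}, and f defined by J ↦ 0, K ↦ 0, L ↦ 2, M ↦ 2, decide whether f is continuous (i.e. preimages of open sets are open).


f IS continuous.

Compute f^{-1}(U) for each U ∈ τ_Y:
  U = ∅: f^{-1}(U) = ∅ ∈ τ_X ✓.
  U = {1}: f^{-1}(U) = ∅ ∈ τ_X ✓.
  U = {0, 2}: f^{-1}(U) = {J, K, L, M} ∈ τ_X ✓.
  U = {0, 1, 2}: f^{-1}(U) = {J, K, L, M} ∈ τ_X ✓.
Every preimage lies in τ_X, so f IS continuous.


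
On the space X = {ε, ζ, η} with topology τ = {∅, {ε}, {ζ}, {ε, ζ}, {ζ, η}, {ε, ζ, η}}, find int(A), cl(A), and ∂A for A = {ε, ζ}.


int(A) = {ε, ζ}, cl(A) = {ε, ζ, η}, ∂A = {η}.

Closed sets in (X, τ) are complements of opens:
  closed(X, τ) = {∅, {ε}, {η}, {ε, η}, {ζ, η}, {ε, ζ, η}}.
int(A) = ⋃ {U ∈ τ : U ⊆ A}. Opens contained in A: ∅, {ε}, {ζ}, {ε, ζ}.
Taking the union of these: int(A) = {ε, ζ}.
cl(A) = ⋂ {C closed : A ⊆ C}. Closed sets containing A: {ε, ζ, η}.
Intersecting these: cl(A) = {ε, ζ, η}.
∂A = cl(A) ∖ int(A) = {ε, ζ, η} ∖ {ε, ζ} = {η}.


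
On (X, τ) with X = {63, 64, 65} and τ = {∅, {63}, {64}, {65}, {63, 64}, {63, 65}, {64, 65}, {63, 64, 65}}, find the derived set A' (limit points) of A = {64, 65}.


A' = ∅

For each x ∈ X, list the open sets U ∈ τ with x ∈ U, then check whether U ∩ (A ∖ {x}) ≠ ∅ for every such U.
  x = 63: open {63} ∋ x has {63} ∩ (A ∖ {63}) = ∅, so x is NOT a limit point.
  x = 64: open {64} ∋ x has {64} ∩ (A ∖ {64}) = ∅, so x is NOT a limit point.
  x = 65: open {65} ∋ x has {65} ∩ (A ∖ {65}) = ∅, so x is NOT a limit point.
Collecting: A' = ∅.


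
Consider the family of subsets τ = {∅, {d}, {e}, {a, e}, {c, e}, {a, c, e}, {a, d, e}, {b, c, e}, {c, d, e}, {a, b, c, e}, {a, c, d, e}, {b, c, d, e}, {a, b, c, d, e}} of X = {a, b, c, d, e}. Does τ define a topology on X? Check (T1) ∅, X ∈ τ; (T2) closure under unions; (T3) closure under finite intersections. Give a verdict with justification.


τ is NOT a topology on X.

Axiom (T1): ∅ ∈ τ? Yes; X ∈ τ? Yes.
Axiom (T2/T3): check pairwise unions and intersections of members of τ.
Counterexample for (T2): {d} ∪ {e} = {d, e} ∉ τ. Therefore τ is NOT a topology.


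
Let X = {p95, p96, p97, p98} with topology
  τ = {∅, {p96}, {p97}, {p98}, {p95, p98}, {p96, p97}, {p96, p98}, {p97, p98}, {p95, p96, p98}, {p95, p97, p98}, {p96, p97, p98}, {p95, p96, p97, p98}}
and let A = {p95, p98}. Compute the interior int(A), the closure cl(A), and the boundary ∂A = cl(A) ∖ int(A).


int(A) = {p95, p98}, cl(A) = {p95, p98}, ∂A = ∅.

Closed sets in (X, τ) are complements of opens:
  closed(X, τ) = {∅, {p95}, {p96}, {p97}, {p95, p96}, {p95, p97}, {p95, p98}, {p96, p97}, {p95, p96, p97}, {p95, p96, p98}, {p95, p97, p98}, {p95, p96, p97, p98}}.
int(A) = ⋃ {U ∈ τ : U ⊆ A}. Opens contained in A: ∅, {p98}, {p95, p98}.
Taking the union of these: int(A) = {p95, p98}.
cl(A) = ⋂ {C closed : A ⊆ C}. Closed sets containing A: {p95, p98}, {p95, p96, p98}, {p95, p97, p98}, {p95, p96, p97, p98}.
Intersecting these: cl(A) = {p95, p98}.
∂A = cl(A) ∖ int(A) = {p95, p98} ∖ {p95, p98} = ∅.


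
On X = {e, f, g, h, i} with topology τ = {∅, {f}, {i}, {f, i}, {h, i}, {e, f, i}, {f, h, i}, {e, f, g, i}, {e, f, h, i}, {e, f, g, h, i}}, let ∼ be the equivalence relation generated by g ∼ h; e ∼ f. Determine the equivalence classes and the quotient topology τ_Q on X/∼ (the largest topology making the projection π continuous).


X/∼ = {[e=f], [g=h], [i]}; |τ_Q| = 4.

Equivalence classes: [e=f], [g=h], [i].
Quotient map π: X → X/∼ sends e ↦ [e=f], f ↦ [e=f], g ↦ [g=h], h ↦ [g=h], i ↦ [i].
For each subset V ⊆ X/∼, compute π^{-1}(V) ⊆ X and check whether π^{-1}(V) ∈ τ. V is open in τ_Q iff π^{-1}(V) ∈ τ.
  V = {}: π^{-1}(V) = ∅ ∈ τ ✓.
  V = {[e=f]}: π^{-1}(V) = {e, f} ∉ τ ✗.
  V = {[g=h]}: π^{-1}(V) = {g, h} ∉ τ ✗.
  V = {[e=f], [g=h]}: π^{-1}(V) = {e, f, g, h} ∉ τ ✗.
  V = {[i]}: π^{-1}(V) = {i} ∈ τ ✓.
  V = {[e=f], [i]}: π^{-1}(V) = {e, f, i} ∈ τ ✓.
  V = {[g=h], [i]}: π^{-1}(V) = {g, h, i} ∉ τ ✗.
  V = {[e=f], [g=h], [i]}: π^{-1}(V) = {e, f, g, h, i} ∈ τ ✓.
Open sets in the quotient: τ_Q = {{}, {[i]}, {[e=f], [i]}, {[e=f], [g=h], [i]}} (4 elements).


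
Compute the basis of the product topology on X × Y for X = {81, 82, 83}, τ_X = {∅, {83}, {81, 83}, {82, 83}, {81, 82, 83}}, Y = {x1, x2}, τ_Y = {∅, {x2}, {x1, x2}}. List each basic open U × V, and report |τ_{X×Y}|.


Basis B = {∅ × ∅, {83} × {x2}, {81, 83} × {x2}, {82, 83} × {x2}, {83} × {x1, x2}, {81, 82, 83} × {x2}, {81, 83} × {x1, x2}, {82, 83} × {x1, x2}, {81, 82, 83} × {x1, x2}}; |τ_{X×Y}| = 14.

Enumerate products U × V with U ∈ τ_X, V ∈ τ_Y (deduplicated):
  ∅ × ∅ = {} (∅)
  {83} × {x2} = {(83,x2)}
  {81, 83} × {x2} = {(81,x2), (83,x2)}
  {82, 83} × {x2} = {(82,x2), (83,x2)}
  {83} × {x1, x2} = {(83,x1), (83,x2)}
  {81, 82, 83} × {x2} = {(81,x2), (82,x2), (83,x2)}
  {81, 83} × {x1, x2} = {(81,x1), (81,x2), (83,x1), (83,x2)}
  {82, 83} × {x1, x2} = {(82,x1), (82,x2), (83,x1), (83,x2)}
  {81, 82, 83} × {x1, x2} = {(81,x1), (81,x2), (82,x1), (82,x2), (83,x1), (83,x2)}
These 9 distinct sets form the basis B.
Close under arbitrary unions to get τ_{X×Y}; counting gives |τ_{X×Y}| = 14.


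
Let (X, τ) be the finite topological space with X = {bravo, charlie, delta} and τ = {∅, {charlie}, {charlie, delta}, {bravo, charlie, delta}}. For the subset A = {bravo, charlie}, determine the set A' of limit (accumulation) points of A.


A' = {bravo, delta}

For each x ∈ X, list the open sets U ∈ τ with x ∈ U, then check whether U ∩ (A ∖ {x}) ≠ ∅ for every such U.
  x = bravo: opens ∋ x are {bravo, charlie, delta}; each meets A ∖ {bravo}, so x IS a limit point.
  x = charlie: open {charlie} ∋ x has {charlie} ∩ (A ∖ {charlie}) = ∅, so x is NOT a limit point.
  x = delta: opens ∋ x are {charlie, delta}, {bravo, charlie, delta}; each meets A ∖ {delta}, so x IS a limit point.
Collecting: A' = {bravo, delta}.


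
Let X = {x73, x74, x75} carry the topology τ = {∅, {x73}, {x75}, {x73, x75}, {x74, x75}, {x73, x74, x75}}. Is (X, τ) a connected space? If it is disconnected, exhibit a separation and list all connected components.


(X, τ) is disconnected; components = [{x73}, {x74, x75}].

Find clopen sets (U ∈ τ with X ∖ U ∈ τ):
  U = ∅, X ∖ U = {x73, x74, x75} — both open, so U is clopen.
  U = {x73}, X ∖ U = {x74, x75} — both open, so U is clopen.
  U = {x74, x75}, X ∖ U = {x73} — both open, so U is clopen.
  U = {x73, x74, x75}, X ∖ U = ∅ — both open, so U is clopen.
Nontrivial clopen(s) exist: e.g. {x73}. So (X, τ) is disconnected.
Compute connected components by grouping points that agree on all clopens:
  component: {x73}
  component: {x74, x75}


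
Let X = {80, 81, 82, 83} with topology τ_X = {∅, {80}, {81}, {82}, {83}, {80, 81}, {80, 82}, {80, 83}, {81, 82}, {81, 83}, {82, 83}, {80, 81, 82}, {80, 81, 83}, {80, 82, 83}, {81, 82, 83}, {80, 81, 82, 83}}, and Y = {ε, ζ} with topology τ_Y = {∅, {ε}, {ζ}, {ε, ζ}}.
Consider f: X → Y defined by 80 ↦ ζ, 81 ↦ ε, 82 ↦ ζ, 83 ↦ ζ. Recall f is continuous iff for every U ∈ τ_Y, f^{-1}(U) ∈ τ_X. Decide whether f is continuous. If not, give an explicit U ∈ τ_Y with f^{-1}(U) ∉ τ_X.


f IS continuous.

Compute f^{-1}(U) for each U ∈ τ_Y:
  U = ∅: f^{-1}(U) = ∅ ∈ τ_X ✓.
  U = {ε}: f^{-1}(U) = {81} ∈ τ_X ✓.
  U = {ζ}: f^{-1}(U) = {80, 82, 83} ∈ τ_X ✓.
  U = {ε, ζ}: f^{-1}(U) = {80, 81, 82, 83} ∈ τ_X ✓.
Every preimage lies in τ_X, so f IS continuous.


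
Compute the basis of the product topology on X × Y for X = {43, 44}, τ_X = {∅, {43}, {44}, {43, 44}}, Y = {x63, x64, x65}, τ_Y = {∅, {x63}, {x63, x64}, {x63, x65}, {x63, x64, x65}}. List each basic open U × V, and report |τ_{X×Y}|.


Basis B = {∅ × ∅, {43} × {x63}, {44} × {x63}, {43} × {x63, x64}, {43} × {x63, x65}, {43, 44} × {x63}, {44} × {x63, x64}, {44} × {x63, x65}, {43} × {x63, x64, x65}, {44} × {x63, x64, x65}, {43, 44} × {x63, x64}, {43, 44} × {x63, x65}, {43, 44} × {x63, x64, x65}}; |τ_{X×Y}| = 25.

Enumerate products U × V with U ∈ τ_X, V ∈ τ_Y (deduplicated):
  ∅ × ∅ = {} (∅)
  {43} × {x63} = {(43,x63)}
  {44} × {x63} = {(44,x63)}
  {43} × {x63, x64} = {(43,x63), (43,x64)}
  {43} × {x63, x65} = {(43,x63), (43,x65)}
  {43, 44} × {x63} = {(43,x63), (44,x63)}
  {44} × {x63, x64} = {(44,x63), (44,x64)}
  {44} × {x63, x65} = {(44,x63), (44,x65)}
  {43} × {x63, x64, x65} = {(43,x63), (43,x64), (43,x65)}
  {44} × {x63, x64, x65} = {(44,x63), (44,x64), (44,x65)}
  {43, 44} × {x63, x64} = {(43,x63), (43,x64), (44,x63), (44,x64)}
  {43, 44} × {x63, x65} = {(43,x63), (43,x65), (44,x63), (44,x65)}
  {43, 44} × {x63, x64, x65} = {(43,x63), (43,x64), (43,x65), (44,x63), (44,x64), (44,x65)}
These 13 distinct sets form the basis B.
Close under arbitrary unions to get τ_{X×Y}; counting gives |τ_{X×Y}| = 25.


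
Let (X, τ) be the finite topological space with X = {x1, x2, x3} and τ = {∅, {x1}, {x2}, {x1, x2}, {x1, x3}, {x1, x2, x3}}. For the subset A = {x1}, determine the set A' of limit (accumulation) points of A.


A' = {x3}

For each x ∈ X, list the open sets U ∈ τ with x ∈ U, then check whether U ∩ (A ∖ {x}) ≠ ∅ for every such U.
  x = x1: open {x1} ∋ x has {x1} ∩ (A ∖ {x1}) = ∅, so x is NOT a limit point.
  x = x2: open {x2} ∋ x has {x2} ∩ (A ∖ {x2}) = ∅, so x is NOT a limit point.
  x = x3: opens ∋ x are {x1, x3}, {x1, x2, x3}; each meets A ∖ {x3}, so x IS a limit point.
Collecting: A' = {x3}.


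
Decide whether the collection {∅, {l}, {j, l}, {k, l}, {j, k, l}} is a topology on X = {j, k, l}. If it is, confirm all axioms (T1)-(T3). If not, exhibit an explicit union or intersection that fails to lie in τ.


τ IS a topology on X.

Axiom (T1): ∅ ∈ τ? Yes; X ∈ τ? Yes.
Axiom (T2/T3): check pairwise unions and intersections of members of τ.
All pairwise intersections and unions checked — each lies in τ. Therefore τ satisfies (T1), (T2), (T3): it IS a topology on X.


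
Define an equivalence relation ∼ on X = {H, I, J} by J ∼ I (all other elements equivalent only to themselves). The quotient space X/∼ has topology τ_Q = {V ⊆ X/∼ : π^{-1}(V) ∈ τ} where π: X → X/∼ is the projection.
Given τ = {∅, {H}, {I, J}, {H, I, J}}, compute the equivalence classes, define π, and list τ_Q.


X/∼ = {[H], [I=J]}; |τ_Q| = 4.

Equivalence classes: [H], [I=J].
Quotient map π: X → X/∼ sends H ↦ [H], I ↦ [I=J], J ↦ [I=J].
For each subset V ⊆ X/∼, compute π^{-1}(V) ⊆ X and check whether π^{-1}(V) ∈ τ. V is open in τ_Q iff π^{-1}(V) ∈ τ.
  V = {}: π^{-1}(V) = ∅ ∈ τ ✓.
  V = {[H]}: π^{-1}(V) = {H} ∈ τ ✓.
  V = {[I=J]}: π^{-1}(V) = {I, J} ∈ τ ✓.
  V = {[H], [I=J]}: π^{-1}(V) = {H, I, J} ∈ τ ✓.
Open sets in the quotient: τ_Q = {{}, {[H]}, {[I=J]}, {[H], [I=J]}} (4 elements).


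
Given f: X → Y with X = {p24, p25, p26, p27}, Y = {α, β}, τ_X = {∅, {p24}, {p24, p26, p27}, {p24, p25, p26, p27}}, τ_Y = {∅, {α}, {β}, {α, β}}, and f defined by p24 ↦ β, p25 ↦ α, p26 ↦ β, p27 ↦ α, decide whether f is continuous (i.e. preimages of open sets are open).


f is NOT continuous.

Compute f^{-1}(U) for each U ∈ τ_Y:
  U = ∅: f^{-1}(U) = ∅ ∈ τ_X ✓.
  U = {α}: f^{-1}(U) = {p25, p27} ∉ τ_X ✗.
  U = {β}: f^{-1}(U) = {p24, p26} ∉ τ_X ✗.
  U = {α, β}: f^{-1}(U) = {p24, p25, p26, p27} ∈ τ_X ✓.
Found U = {α} with f^{-1}(U) = {p25, p27} not in τ_X. Therefore f is NOT continuous.


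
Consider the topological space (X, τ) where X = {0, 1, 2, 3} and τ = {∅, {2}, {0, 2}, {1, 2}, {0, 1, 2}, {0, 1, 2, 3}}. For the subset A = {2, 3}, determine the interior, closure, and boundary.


int(A) = {2}, cl(A) = {0, 1, 2, 3}, ∂A = {0, 1, 3}.

Closed sets in (X, τ) are complements of opens:
  closed(X, τ) = {∅, {3}, {0, 3}, {1, 3}, {0, 1, 3}, {0, 1, 2, 3}}.
int(A) = ⋃ {U ∈ τ : U ⊆ A}. Opens contained in A: ∅, {2}.
Taking the union of these: int(A) = {2}.
cl(A) = ⋂ {C closed : A ⊆ C}. Closed sets containing A: {0, 1, 2, 3}.
Intersecting these: cl(A) = {0, 1, 2, 3}.
∂A = cl(A) ∖ int(A) = {0, 1, 2, 3} ∖ {2} = {0, 1, 3}.


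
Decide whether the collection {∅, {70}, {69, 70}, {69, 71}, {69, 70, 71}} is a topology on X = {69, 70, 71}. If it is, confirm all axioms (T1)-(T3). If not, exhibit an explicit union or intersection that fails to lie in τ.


τ is NOT a topology on X.

Axiom (T1): ∅ ∈ τ? Yes; X ∈ τ? Yes.
Axiom (T2/T3): check pairwise unions and intersections of members of τ.
Counterexample for (T3): {69, 70} ∩ {69, 71} = {69} ∉ τ. Therefore τ is NOT a topology.


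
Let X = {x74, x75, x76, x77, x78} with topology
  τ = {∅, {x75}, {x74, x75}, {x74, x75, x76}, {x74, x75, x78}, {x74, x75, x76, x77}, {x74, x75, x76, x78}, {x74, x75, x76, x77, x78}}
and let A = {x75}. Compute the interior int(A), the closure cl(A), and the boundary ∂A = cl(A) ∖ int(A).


int(A) = {x75}, cl(A) = {x74, x75, x76, x77, x78}, ∂A = {x74, x76, x77, x78}.

Closed sets in (X, τ) are complements of opens:
  closed(X, τ) = {∅, {x77}, {x78}, {x76, x77}, {x77, x78}, {x76, x77, x78}, {x74, x76, x77, x78}, {x74, x75, x76, x77, x78}}.
int(A) = ⋃ {U ∈ τ : U ⊆ A}. Opens contained in A: ∅, {x75}.
Taking the union of these: int(A) = {x75}.
cl(A) = ⋂ {C closed : A ⊆ C}. Closed sets containing A: {x74, x75, x76, x77, x78}.
Intersecting these: cl(A) = {x74, x75, x76, x77, x78}.
∂A = cl(A) ∖ int(A) = {x74, x75, x76, x77, x78} ∖ {x75} = {x74, x76, x77, x78}.


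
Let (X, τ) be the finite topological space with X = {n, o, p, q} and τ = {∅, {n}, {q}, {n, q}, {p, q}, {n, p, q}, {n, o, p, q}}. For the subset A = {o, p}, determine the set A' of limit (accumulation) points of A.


A' = {o}

For each x ∈ X, list the open sets U ∈ τ with x ∈ U, then check whether U ∩ (A ∖ {x}) ≠ ∅ for every such U.
  x = n: open {n} ∋ x has {n} ∩ (A ∖ {n}) = ∅, so x is NOT a limit point.
  x = o: opens ∋ x are {n, o, p, q}; each meets A ∖ {o}, so x IS a limit point.
  x = p: open {p, q} ∋ x has {p, q} ∩ (A ∖ {p}) = ∅, so x is NOT a limit point.
  x = q: open {q} ∋ x has {q} ∩ (A ∖ {q}) = ∅, so x is NOT a limit point.
Collecting: A' = {o}.


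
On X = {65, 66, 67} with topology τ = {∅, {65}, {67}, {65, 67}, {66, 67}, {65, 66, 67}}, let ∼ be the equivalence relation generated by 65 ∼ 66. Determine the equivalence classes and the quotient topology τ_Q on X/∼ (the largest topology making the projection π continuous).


X/∼ = {[65=66], [67]}; |τ_Q| = 3.

Equivalence classes: [65=66], [67].
Quotient map π: X → X/∼ sends 65 ↦ [65=66], 66 ↦ [65=66], 67 ↦ [67].
For each subset V ⊆ X/∼, compute π^{-1}(V) ⊆ X and check whether π^{-1}(V) ∈ τ. V is open in τ_Q iff π^{-1}(V) ∈ τ.
  V = {}: π^{-1}(V) = ∅ ∈ τ ✓.
  V = {[65=66]}: π^{-1}(V) = {65, 66} ∉ τ ✗.
  V = {[67]}: π^{-1}(V) = {67} ∈ τ ✓.
  V = {[65=66], [67]}: π^{-1}(V) = {65, 66, 67} ∈ τ ✓.
Open sets in the quotient: τ_Q = {{}, {[67]}, {[65=66], [67]}} (3 elements).


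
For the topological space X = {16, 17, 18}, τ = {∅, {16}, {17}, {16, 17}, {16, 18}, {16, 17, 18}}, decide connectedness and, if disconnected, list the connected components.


(X, τ) is disconnected; components = [{17}, {16, 18}].

Find clopen sets (U ∈ τ with X ∖ U ∈ τ):
  U = ∅, X ∖ U = {16, 17, 18} — both open, so U is clopen.
  U = {17}, X ∖ U = {16, 18} — both open, so U is clopen.
  U = {16, 18}, X ∖ U = {17} — both open, so U is clopen.
  U = {16, 17, 18}, X ∖ U = ∅ — both open, so U is clopen.
Nontrivial clopen(s) exist: e.g. {17}. So (X, τ) is disconnected.
Compute connected components by grouping points that agree on all clopens:
  component: {17}
  component: {16, 18}


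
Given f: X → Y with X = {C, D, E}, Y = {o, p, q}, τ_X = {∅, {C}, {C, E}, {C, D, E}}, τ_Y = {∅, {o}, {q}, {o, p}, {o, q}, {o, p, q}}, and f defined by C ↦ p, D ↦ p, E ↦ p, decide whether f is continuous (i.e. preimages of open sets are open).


f IS continuous.

Compute f^{-1}(U) for each U ∈ τ_Y:
  U = ∅: f^{-1}(U) = ∅ ∈ τ_X ✓.
  U = {o}: f^{-1}(U) = ∅ ∈ τ_X ✓.
  U = {q}: f^{-1}(U) = ∅ ∈ τ_X ✓.
  U = {o, p}: f^{-1}(U) = {C, D, E} ∈ τ_X ✓.
  U = {o, q}: f^{-1}(U) = ∅ ∈ τ_X ✓.
  U = {o, p, q}: f^{-1}(U) = {C, D, E} ∈ τ_X ✓.
Every preimage lies in τ_X, so f IS continuous.


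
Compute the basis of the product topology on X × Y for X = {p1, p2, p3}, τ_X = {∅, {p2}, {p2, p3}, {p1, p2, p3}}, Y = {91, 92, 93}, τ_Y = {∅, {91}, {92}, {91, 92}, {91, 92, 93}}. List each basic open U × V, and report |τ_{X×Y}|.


Basis B = {∅ × ∅, {p2} × {91}, {p2} × {92}, {p2} × {91, 92}, {p2, p3} × {91}, {p2, p3} × {92}, {p1, p2, p3} × {91}, {p1, p2, p3} × {92}, {p2} × {91, 92, 93}, {p2, p3} × {91, 92}, {p1, p2, p3} × {91, 92}, {p2, p3} × {91, 92, 93}, {p1, p2, p3} × {91, 92, 93}}; |τ_{X×Y}| = 30.

Enumerate products U × V with U ∈ τ_X, V ∈ τ_Y (deduplicated):
  ∅ × ∅ = {} (∅)
  {p2} × {91} = {(p2,91)}
  {p2} × {92} = {(p2,92)}
  {p2} × {91, 92} = {(p2,91), (p2,92)}
  {p2, p3} × {91} = {(p2,91), (p3,91)}
  {p2, p3} × {92} = {(p2,92), (p3,92)}
  {p1, p2, p3} × {91} = {(p1,91), (p2,91), (p3,91)}
  {p1, p2, p3} × {92} = {(p1,92), (p2,92), (p3,92)}
  {p2} × {91, 92, 93} = {(p2,91), (p2,92), (p2,93)}
  {p2, p3} × {91, 92} = {(p2,91), (p2,92), (p3,91), (p3,92)}
  {p1, p2, p3} × {91, 92} = {(p1,91), (p1,92), (p2,91), (p2,92), (p3,91), (p3,92)}
  {p2, p3} × {91, 92, 93} = {(p2,91), (p2,92), (p2,93), (p3,91), (p3,92), (p3,93)}
  {p1, p2, p3} × {91, 92, 93} = {(p1,91), (p1,92), (p1,93), (p2,91), (p2,92), (p2,93), (p3,91), (p3,92), (p3,93)}
These 13 distinct sets form the basis B.
Close under arbitrary unions to get τ_{X×Y}; counting gives |τ_{X×Y}| = 30.
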